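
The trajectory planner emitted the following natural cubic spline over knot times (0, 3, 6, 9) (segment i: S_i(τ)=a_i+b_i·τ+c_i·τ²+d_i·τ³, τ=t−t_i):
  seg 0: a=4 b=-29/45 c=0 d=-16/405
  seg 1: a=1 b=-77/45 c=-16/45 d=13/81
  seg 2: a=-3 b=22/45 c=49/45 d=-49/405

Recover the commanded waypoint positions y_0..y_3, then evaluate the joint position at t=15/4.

y_0 = S_0(0) = a_0 = 4
y_1 = S_1(0) = a_1 = 1
y_2 = S_2(0) = a_2 = -3
y_3 = S_2(3) = 5
t_q=15/4 is in segment 1 (τ=3/4); S_1(τ)=-133/320

y_0=4 y_1=1 y_2=-3 y_3=5
S(15/4) = -133/320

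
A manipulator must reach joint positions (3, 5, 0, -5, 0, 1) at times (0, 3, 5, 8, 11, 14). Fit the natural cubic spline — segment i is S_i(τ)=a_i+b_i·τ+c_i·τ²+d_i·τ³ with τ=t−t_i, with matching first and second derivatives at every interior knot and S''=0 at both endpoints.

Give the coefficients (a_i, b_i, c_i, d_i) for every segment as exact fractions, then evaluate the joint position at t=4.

  seg 0: a=3 b=33/20 c=0 d=-59/540
  seg 1: a=5 b=-13/10 c=-59/60 d=23/120
  seg 2: a=0 b=-44/15 c=1/6 d=23/270
  seg 3: a=-5 b=11/30 c=14/15 d=-1/6
  seg 4: a=0 b=22/15 c=-17/30 d=17/270
S(4) = 349/120

Δ: Δ0=2/3, Δ1=-5/2, Δ2=-5/3, Δ3=5/3, Δ4=1/3
row 1: diag=10, rhs=-19; c'=1/5, d'=-19/10
row 2: denom=10−2·1/5=48/5; d'=(5−2·-19/10)/(48/5)=11/12
row 3: denom=12−3·5/16=177/16; d'=(20−3·11/12)/(177/16)=92/59
row 4: denom=12−3·16/59=660/59; d'=(-8−3·92/59)/(660/59)=-17/15
back: M4=-17/15
back: M3=92/59−16/59·-17/15=28/15
back: M2=11/12−5/16·28/15=1/3
back: M1=-19/10−1/5·1/3=-59/30
M: M0=0, M1=-59/30, M2=1/3, M3=28/15, M4=-17/15, M5=0
seg 0: a=3, c=M0/2=0, d=(M1−M0)/(6·3)=-59/540, b=Δ0−h0·(2M0+M1)/6=33/20
seg 1: a=5, c=M1/2=-59/60, d=(M2−M1)/(6·2)=23/120, b=Δ1−h1·(2M1+M2)/6=-13/10
seg 2: a=0, c=M2/2=1/6, d=(M3−M2)/(6·3)=23/270, b=Δ2−h2·(2M2+M3)/6=-44/15
seg 3: a=-5, c=M3/2=14/15, d=(M4−M3)/(6·3)=-1/6, b=Δ3−h3·(2M3+M4)/6=11/30
seg 4: a=0, c=M4/2=-17/30, d=(M5−M4)/(6·3)=17/270, b=Δ4−h4·(2M4+M5)/6=22/15
t_q=4 → seg 1, τ=1; S=5+-13/10·τ+-59/60·τ²+23/120·τ³=349/120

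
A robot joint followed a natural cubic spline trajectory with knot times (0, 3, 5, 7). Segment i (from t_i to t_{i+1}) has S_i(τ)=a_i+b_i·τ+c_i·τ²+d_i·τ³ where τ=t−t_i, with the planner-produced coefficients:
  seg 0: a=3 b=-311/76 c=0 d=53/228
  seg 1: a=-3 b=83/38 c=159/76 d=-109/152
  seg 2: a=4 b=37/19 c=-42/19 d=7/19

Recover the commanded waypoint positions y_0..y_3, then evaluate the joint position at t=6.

y_0 = S_0(0) = a_0 = 3
y_1 = S_1(0) = a_1 = -3
y_2 = S_2(0) = a_2 = 4
y_3 = S_2(2) = 2
t_q=6 is in segment 2 (τ=1); S_2(τ)=78/19

y_0=3 y_1=-3 y_2=4 y_3=2
S(6) = 78/19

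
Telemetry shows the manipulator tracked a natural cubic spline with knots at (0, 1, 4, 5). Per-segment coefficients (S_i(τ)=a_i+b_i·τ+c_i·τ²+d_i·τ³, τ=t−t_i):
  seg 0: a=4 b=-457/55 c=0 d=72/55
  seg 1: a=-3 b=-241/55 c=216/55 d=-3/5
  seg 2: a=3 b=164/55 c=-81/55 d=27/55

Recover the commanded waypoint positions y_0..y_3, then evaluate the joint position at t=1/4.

y_0 = S_0(0) = a_0 = 4
y_1 = S_1(0) = a_1 = -3
y_2 = S_2(0) = a_2 = 3
y_3 = S_2(1) = 5
t_q=1/4 is in segment 0 (τ=1/4); S_0(τ)=171/88

y_0=4 y_1=-3 y_2=3 y_3=5
S(1/4) = 171/88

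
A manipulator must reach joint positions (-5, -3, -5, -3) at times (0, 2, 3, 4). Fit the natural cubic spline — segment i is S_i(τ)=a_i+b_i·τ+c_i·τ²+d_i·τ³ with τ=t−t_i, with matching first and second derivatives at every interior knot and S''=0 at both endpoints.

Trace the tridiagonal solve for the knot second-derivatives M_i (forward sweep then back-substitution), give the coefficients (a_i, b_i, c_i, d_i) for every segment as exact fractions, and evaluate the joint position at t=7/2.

Δ: Δ0=1, Δ1=-2, Δ2=2
row 1: diag=6, rhs=-18; c'=1/6, d'=-3
row 2: denom=4−1·1/6=23/6; d'=(24−1·-3)/(23/6)=162/23
back: M2=162/23
back: M1=-3−1/6·162/23=-96/23
M: M0=0, M1=-96/23, M2=162/23, M3=0
seg 0: a=-5, c=M0/2=0, d=(M1−M0)/(6·2)=-8/23, b=Δ0−h0·(2M0+M1)/6=55/23
seg 1: a=-3, c=M1/2=-48/23, d=(M2−M1)/(6·1)=43/23, b=Δ1−h1·(2M1+M2)/6=-41/23
seg 2: a=-5, c=M2/2=81/23, d=(M3−M2)/(6·1)=-27/23, b=Δ2−h2·(2M2+M3)/6=-8/23
t_q=7/2 → seg 2, τ=1/2; S=-5+-8/23·τ+81/23·τ²+-27/23·τ³=-817/184

  seg 0: a=-5 b=55/23 c=0 d=-8/23
  seg 1: a=-3 b=-41/23 c=-48/23 d=43/23
  seg 2: a=-5 b=-8/23 c=81/23 d=-27/23
S(7/2) = -817/184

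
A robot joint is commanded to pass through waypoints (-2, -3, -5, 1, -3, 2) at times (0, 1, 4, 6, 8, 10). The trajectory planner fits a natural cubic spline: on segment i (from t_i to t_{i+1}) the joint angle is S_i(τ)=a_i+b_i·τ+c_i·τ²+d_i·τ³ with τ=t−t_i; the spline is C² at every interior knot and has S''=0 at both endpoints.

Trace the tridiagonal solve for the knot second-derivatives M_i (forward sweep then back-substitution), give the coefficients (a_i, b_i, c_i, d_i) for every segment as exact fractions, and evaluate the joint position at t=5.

  seg 0: a=-2 b=-4859/6006 c=0 d=-1147/6006
  seg 1: a=-3 b=-4150/3003 c=-1147/2002 d=443/1638
  seg 2: a=-5 b=1147/462 c=1863/1001 d=-19249/24024
  seg 3: a=1 b=134/429 c=-11797/4004 d=21503/24024
  seg 4: a=-3 b=-4397/6006 c=4853/2002 d=-4853/12012
S(5) = -1061/728

Δ: Δ0=-1, Δ1=-2/3, Δ2=3, Δ3=-2, Δ4=5/2
row 1: diag=8, rhs=2; c'=3/8, d'=1/4
row 2: denom=10−3·3/8=71/8; d'=(22−3·1/4)/(71/8)=170/71
row 3: denom=8−2·16/71=536/71; d'=(-30−2·170/71)/(536/71)=-1235/268
row 4: denom=8−2·71/268=1001/134; d'=(27−2·-1235/268)/(1001/134)=4853/1001
back: M4=4853/1001
back: M3=-1235/268−71/268·4853/1001=-11797/2002
back: M2=170/71−16/71·-11797/2002=3726/1001
back: M1=1/4−3/8·3726/1001=-1147/1001
M: M0=0, M1=-1147/1001, M2=3726/1001, M3=-11797/2002, M4=4853/1001, M5=0
seg 0: a=-2, c=M0/2=0, d=(M1−M0)/(6·1)=-1147/6006, b=Δ0−h0·(2M0+M1)/6=-4859/6006
seg 1: a=-3, c=M1/2=-1147/2002, d=(M2−M1)/(6·3)=443/1638, b=Δ1−h1·(2M1+M2)/6=-4150/3003
seg 2: a=-5, c=M2/2=1863/1001, d=(M3−M2)/(6·2)=-19249/24024, b=Δ2−h2·(2M2+M3)/6=1147/462
seg 3: a=1, c=M3/2=-11797/4004, d=(M4−M3)/(6·2)=21503/24024, b=Δ3−h3·(2M3+M4)/6=134/429
seg 4: a=-3, c=M4/2=4853/2002, d=(M5−M4)/(6·2)=-4853/12012, b=Δ4−h4·(2M4+M5)/6=-4397/6006
t_q=5 → seg 2, τ=1; S=-5+1147/462·τ+1863/1001·τ²+-19249/24024·τ³=-1061/728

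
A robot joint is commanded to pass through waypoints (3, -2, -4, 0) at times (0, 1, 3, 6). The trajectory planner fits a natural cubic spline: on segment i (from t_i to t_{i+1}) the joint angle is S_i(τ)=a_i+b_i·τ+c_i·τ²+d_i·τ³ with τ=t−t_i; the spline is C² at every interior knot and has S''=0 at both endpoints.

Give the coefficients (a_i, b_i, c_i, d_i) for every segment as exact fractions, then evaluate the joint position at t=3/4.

Δ: Δ0=-5, Δ1=-1, Δ2=4/3
row 1: diag=6, rhs=24; c'=1/3, d'=4
row 2: denom=10−2·1/3=28/3; d'=(14−2·4)/(28/3)=9/14
back: M2=9/14
back: M1=4−1/3·9/14=53/14
M: M0=0, M1=53/14, M2=9/14, M3=0
seg 0: a=3, c=M0/2=0, d=(M1−M0)/(6·1)=53/84, b=Δ0−h0·(2M0+M1)/6=-473/84
seg 1: a=-2, c=M1/2=53/28, d=(M2−M1)/(6·2)=-11/42, b=Δ1−h1·(2M1+M2)/6=-157/42
seg 2: a=-4, c=M2/2=9/28, d=(M3−M2)/(6·3)=-1/28, b=Δ2−h2·(2M2+M3)/6=29/42
t_q=3/4 → seg 0, τ=3/4; S=3+-473/84·τ+0·τ²+53/84·τ³=-245/256

  seg 0: a=3 b=-473/84 c=0 d=53/84
  seg 1: a=-2 b=-157/42 c=53/28 d=-11/42
  seg 2: a=-4 b=29/42 c=9/28 d=-1/28
S(3/4) = -245/256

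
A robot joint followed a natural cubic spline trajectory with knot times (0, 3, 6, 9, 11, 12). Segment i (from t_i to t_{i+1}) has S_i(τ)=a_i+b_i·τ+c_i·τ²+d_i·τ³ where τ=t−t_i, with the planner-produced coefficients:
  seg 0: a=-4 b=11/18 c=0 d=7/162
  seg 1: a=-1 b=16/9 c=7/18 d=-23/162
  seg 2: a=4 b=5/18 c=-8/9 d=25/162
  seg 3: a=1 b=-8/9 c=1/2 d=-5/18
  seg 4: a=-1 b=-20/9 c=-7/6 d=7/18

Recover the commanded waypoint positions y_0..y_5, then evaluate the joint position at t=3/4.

y_0=-4 y_1=-1 y_2=4 y_3=1 y_4=-1 y_5=-4
S(3/4) = -451/128

y_0 = S_0(0) = a_0 = -4
y_1 = S_1(0) = a_1 = -1
y_2 = S_2(0) = a_2 = 4
y_3 = S_3(0) = a_3 = 1
y_4 = S_4(0) = a_4 = -1
y_5 = S_4(1) = -4
t_q=3/4 is in segment 0 (τ=3/4); S_0(τ)=-451/128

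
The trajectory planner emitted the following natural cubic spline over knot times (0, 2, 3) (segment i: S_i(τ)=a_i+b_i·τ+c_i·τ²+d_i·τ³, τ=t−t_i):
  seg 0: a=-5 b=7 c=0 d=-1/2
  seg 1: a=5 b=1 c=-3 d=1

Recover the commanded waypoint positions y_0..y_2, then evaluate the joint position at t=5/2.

y_0 = S_0(0) = a_0 = -5
y_1 = S_1(0) = a_1 = 5
y_2 = S_1(1) = 4
t_q=5/2 is in segment 1 (τ=1/2); S_1(τ)=39/8

y_0=-5 y_1=5 y_2=4
S(5/2) = 39/8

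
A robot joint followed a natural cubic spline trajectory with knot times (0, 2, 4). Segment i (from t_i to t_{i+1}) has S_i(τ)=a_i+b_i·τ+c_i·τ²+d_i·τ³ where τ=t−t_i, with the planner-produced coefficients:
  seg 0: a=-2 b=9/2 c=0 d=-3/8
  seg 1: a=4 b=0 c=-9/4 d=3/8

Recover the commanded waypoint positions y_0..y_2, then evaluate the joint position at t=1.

y_0=-2 y_1=4 y_2=-2
S(1) = 17/8

y_0 = S_0(0) = a_0 = -2
y_1 = S_1(0) = a_1 = 4
y_2 = S_1(2) = -2
t_q=1 is in segment 0 (τ=1); S_0(τ)=17/8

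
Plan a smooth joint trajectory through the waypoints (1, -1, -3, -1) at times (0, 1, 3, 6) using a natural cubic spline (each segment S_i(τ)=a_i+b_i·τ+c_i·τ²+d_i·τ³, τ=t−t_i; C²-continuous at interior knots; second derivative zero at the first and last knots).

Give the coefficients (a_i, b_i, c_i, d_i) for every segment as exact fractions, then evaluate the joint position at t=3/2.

  seg 0: a=1 b=-89/42 c=0 d=5/42
  seg 1: a=-1 b=-37/21 c=5/14 d=1/84
  seg 2: a=-3 b=-4/21 c=3/7 d=-1/21
S(3/2) = -401/224

Δ: Δ0=-2, Δ1=-1, Δ2=2/3
row 1: diag=6, rhs=6; c'=1/3, d'=1
row 2: denom=10−2·1/3=28/3; d'=(10−2·1)/(28/3)=6/7
back: M2=6/7
back: M1=1−1/3·6/7=5/7
M: M0=0, M1=5/7, M2=6/7, M3=0
seg 0: a=1, c=M0/2=0, d=(M1−M0)/(6·1)=5/42, b=Δ0−h0·(2M0+M1)/6=-89/42
seg 1: a=-1, c=M1/2=5/14, d=(M2−M1)/(6·2)=1/84, b=Δ1−h1·(2M1+M2)/6=-37/21
seg 2: a=-3, c=M2/2=3/7, d=(M3−M2)/(6·3)=-1/21, b=Δ2−h2·(2M2+M3)/6=-4/21
t_q=3/2 → seg 1, τ=1/2; S=-1+-37/21·τ+5/14·τ²+1/84·τ³=-401/224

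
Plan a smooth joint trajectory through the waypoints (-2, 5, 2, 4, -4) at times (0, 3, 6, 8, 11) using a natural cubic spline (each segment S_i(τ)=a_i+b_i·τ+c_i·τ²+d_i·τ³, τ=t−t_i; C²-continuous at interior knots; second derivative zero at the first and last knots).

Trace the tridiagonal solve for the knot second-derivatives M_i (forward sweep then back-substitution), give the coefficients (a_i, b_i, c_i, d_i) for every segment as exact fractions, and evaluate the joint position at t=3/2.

Δ: Δ0=7/3, Δ1=-1, Δ2=1, Δ3=-8/3
row 1: diag=12, rhs=-20; c'=1/4, d'=-5/3
row 2: denom=10−3·1/4=37/4; d'=(12−3·-5/3)/(37/4)=68/37
row 3: denom=10−2·8/37=354/37; d'=(-22−2·68/37)/(354/37)=-475/177
back: M3=-475/177
back: M2=68/37−8/37·-475/177=428/177
back: M1=-5/3−1/4·428/177=-134/59
M: M0=0, M1=-134/59, M2=428/177, M3=-475/177, M4=0
seg 0: a=-2, c=M0/2=0, d=(M1−M0)/(6·3)=-67/531, b=Δ0−h0·(2M0+M1)/6=614/177
seg 1: a=5, c=M1/2=-67/59, d=(M2−M1)/(6·3)=415/1593, b=Δ1−h1·(2M1+M2)/6=11/177
seg 2: a=2, c=M2/2=214/177, d=(M3−M2)/(6·2)=-301/708, b=Δ2−h2·(2M2+M3)/6=50/177
seg 3: a=4, c=M3/2=-475/354, d=(M4−M3)/(6·3)=475/3186, b=Δ3−h3·(2M3+M4)/6=1/59
t_q=3/2 → seg 0, τ=3/2; S=-2+614/177·τ+0·τ²+-67/531·τ³=1311/472

  seg 0: a=-2 b=614/177 c=0 d=-67/531
  seg 1: a=5 b=11/177 c=-67/59 d=415/1593
  seg 2: a=2 b=50/177 c=214/177 d=-301/708
  seg 3: a=4 b=1/59 c=-475/354 d=475/3186
S(3/2) = 1311/472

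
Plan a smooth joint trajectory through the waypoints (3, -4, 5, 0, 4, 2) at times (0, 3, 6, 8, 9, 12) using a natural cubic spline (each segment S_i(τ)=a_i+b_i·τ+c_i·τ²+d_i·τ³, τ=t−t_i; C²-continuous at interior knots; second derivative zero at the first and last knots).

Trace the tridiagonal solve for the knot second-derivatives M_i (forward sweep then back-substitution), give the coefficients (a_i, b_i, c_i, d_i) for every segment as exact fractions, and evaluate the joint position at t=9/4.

Δ: Δ0=-7/3, Δ1=3, Δ2=-5/2, Δ3=4, Δ4=-2/3
row 1: diag=12, rhs=32; c'=1/4, d'=8/3
row 2: denom=10−3·1/4=37/4; d'=(-33−3·8/3)/(37/4)=-164/37
row 3: denom=6−2·8/37=206/37; d'=(39−2·-164/37)/(206/37)=1771/206
row 4: denom=8−1·37/206=1611/206; d'=(-28−1·1771/206)/(1611/206)=-2513/537
back: M4=-2513/537
back: M3=1771/206−37/206·-2513/537=5068/537
back: M2=-164/37−8/37·5068/537=-3476/537
back: M1=8/3−1/4·-3476/537=767/179
M: M0=0, M1=767/179, M2=-3476/537, M3=5068/537, M4=-2513/537, M5=0
seg 0: a=3, c=M0/2=0, d=(M1−M0)/(6·3)=767/3222, b=Δ0−h0·(2M0+M1)/6=-4807/1074
seg 1: a=-4, c=M1/2=767/358, d=(M2−M1)/(6·3)=-5777/9666, b=Δ1−h1·(2M1+M2)/6=1048/537
seg 2: a=5, c=M2/2=-1738/537, d=(M3−M2)/(6·2)=712/537, b=Δ2−h2·(2M2+M3)/6=-1429/1074
seg 3: a=0, c=M3/2=2534/537, d=(M4−M3)/(6·1)=-2527/1074, b=Δ3−h3·(2M3+M4)/6=585/358
seg 4: a=4, c=M4/2=-2513/1074, d=(M5−M4)/(6·3)=2513/9666, b=Δ4−h4·(2M4+M5)/6=2155/537
t_q=9/4 → seg 0, τ=9/4; S=3+-4807/1074·τ+0·τ²+767/3222·τ³=-99873/22912

  seg 0: a=3 b=-4807/1074 c=0 d=767/3222
  seg 1: a=-4 b=1048/537 c=767/358 d=-5777/9666
  seg 2: a=5 b=-1429/1074 c=-1738/537 d=712/537
  seg 3: a=0 b=585/358 c=2534/537 d=-2527/1074
  seg 4: a=4 b=2155/537 c=-2513/1074 d=2513/9666
S(9/4) = -99873/22912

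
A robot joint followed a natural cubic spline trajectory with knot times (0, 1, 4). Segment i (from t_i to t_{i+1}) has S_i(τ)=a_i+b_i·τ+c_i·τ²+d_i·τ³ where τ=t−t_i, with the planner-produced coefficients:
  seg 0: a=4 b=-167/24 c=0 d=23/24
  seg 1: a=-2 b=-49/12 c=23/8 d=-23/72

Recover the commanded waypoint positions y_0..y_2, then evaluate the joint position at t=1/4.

y_0 = S_0(0) = a_0 = 4
y_1 = S_1(0) = a_1 = -2
y_2 = S_1(3) = 3
t_q=1/4 is in segment 0 (τ=1/4); S_0(τ)=1165/512

y_0=4 y_1=-2 y_2=3
S(1/4) = 1165/512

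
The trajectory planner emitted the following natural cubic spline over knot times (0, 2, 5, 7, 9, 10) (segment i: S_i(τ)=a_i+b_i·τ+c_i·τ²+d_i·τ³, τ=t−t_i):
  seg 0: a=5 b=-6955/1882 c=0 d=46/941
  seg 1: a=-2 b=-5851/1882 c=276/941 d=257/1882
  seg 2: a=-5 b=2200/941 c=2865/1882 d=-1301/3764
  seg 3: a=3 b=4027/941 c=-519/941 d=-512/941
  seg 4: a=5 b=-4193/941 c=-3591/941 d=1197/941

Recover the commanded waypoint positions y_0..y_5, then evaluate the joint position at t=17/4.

y_0 = S_0(0) = a_0 = 5
y_1 = S_1(0) = a_1 = -2
y_2 = S_2(0) = a_2 = -5
y_3 = S_3(0) = a_3 = 3
y_4 = S_4(0) = a_4 = 5
y_5 = S_4(1) = -2
t_q=17/4 is in segment 1 (τ=9/4); S_1(τ)=-717239/120448

y_0=5 y_1=-2 y_2=-5 y_3=3 y_4=5 y_5=-2
S(17/4) = -717239/120448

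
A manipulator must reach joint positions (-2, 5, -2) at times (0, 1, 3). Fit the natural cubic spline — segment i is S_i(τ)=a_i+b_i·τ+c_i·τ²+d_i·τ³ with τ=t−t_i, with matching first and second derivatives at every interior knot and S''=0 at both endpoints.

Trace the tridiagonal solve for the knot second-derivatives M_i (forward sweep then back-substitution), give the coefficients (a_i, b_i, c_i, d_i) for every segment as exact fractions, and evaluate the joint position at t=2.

Δ: Δ0=7, Δ1=-7/2
row 1: diag=6, rhs=-63; c'=1/3, d'=-21/2
back: M1=-21/2
M: M0=0, M1=-21/2, M2=0
seg 0: a=-2, c=M0/2=0, d=(M1−M0)/(6·1)=-7/4, b=Δ0−h0·(2M0+M1)/6=35/4
seg 1: a=5, c=M1/2=-21/4, d=(M2−M1)/(6·2)=7/8, b=Δ1−h1·(2M1+M2)/6=7/2
t_q=2 → seg 1, τ=1; S=5+7/2·τ+-21/4·τ²+7/8·τ³=33/8

  seg 0: a=-2 b=35/4 c=0 d=-7/4
  seg 1: a=5 b=7/2 c=-21/4 d=7/8
S(2) = 33/8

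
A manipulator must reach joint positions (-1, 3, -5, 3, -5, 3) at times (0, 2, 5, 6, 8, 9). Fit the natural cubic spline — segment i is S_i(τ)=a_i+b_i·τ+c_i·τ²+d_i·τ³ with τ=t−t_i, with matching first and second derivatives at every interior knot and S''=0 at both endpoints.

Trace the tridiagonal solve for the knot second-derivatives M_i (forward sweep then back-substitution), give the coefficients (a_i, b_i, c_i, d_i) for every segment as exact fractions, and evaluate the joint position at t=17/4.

  seg 0: a=-1 b=7036/1659 c=0 d=-1859/3318
  seg 1: a=3 b=-4118/1659 c=-1859/553 d=1825/1659
  seg 2: a=-5 b=11695/1659 c=3616/553 d=-9271/1659
  seg 3: a=3 b=5578/1659 c=-5655/553 d=5429/1659
  seg 4: a=-5 b=2866/1659 c=5203/553 d=-5203/1659
S(17/4) = -250329/35392

Δ: Δ0=2, Δ1=-8/3, Δ2=8, Δ3=-4, Δ4=8
row 1: diag=10, rhs=-28; c'=3/10, d'=-14/5
row 2: denom=8−3·3/10=71/10; d'=(64−3·-14/5)/(71/10)=724/71
row 3: denom=6−1·10/71=416/71; d'=(-72−1·724/71)/(416/71)=-1459/104
row 4: denom=6−2·71/208=553/104; d'=(72−2·-1459/104)/(553/104)=10406/553
back: M4=10406/553
back: M3=-1459/104−71/208·10406/553=-11310/553
back: M2=724/71−10/71·-11310/553=7232/553
back: M1=-14/5−3/10·7232/553=-3718/553
M: M0=0, M1=-3718/553, M2=7232/553, M3=-11310/553, M4=10406/553, M5=0
seg 0: a=-1, c=M0/2=0, d=(M1−M0)/(6·2)=-1859/3318, b=Δ0−h0·(2M0+M1)/6=7036/1659
seg 1: a=3, c=M1/2=-1859/553, d=(M2−M1)/(6·3)=1825/1659, b=Δ1−h1·(2M1+M2)/6=-4118/1659
seg 2: a=-5, c=M2/2=3616/553, d=(M3−M2)/(6·1)=-9271/1659, b=Δ2−h2·(2M2+M3)/6=11695/1659
seg 3: a=3, c=M3/2=-5655/553, d=(M4−M3)/(6·2)=5429/1659, b=Δ3−h3·(2M3+M4)/6=5578/1659
seg 4: a=-5, c=M4/2=5203/553, d=(M5−M4)/(6·1)=-5203/1659, b=Δ4−h4·(2M4+M5)/6=2866/1659
t_q=17/4 → seg 1, τ=9/4; S=3+-4118/1659·τ+-1859/553·τ²+1825/1659·τ³=-250329/35392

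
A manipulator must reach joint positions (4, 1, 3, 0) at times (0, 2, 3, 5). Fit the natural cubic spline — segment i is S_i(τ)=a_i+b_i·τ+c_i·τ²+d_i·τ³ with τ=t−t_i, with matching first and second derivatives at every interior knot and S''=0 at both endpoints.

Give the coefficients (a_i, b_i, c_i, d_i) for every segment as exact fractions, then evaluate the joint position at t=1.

  seg 0: a=4 b=-29/10 c=0 d=7/20
  seg 1: a=1 b=13/10 c=21/10 d=-7/5
  seg 2: a=3 b=13/10 c=-21/10 d=7/20
S(1) = 29/20

Δ: Δ0=-3/2, Δ1=2, Δ2=-3/2
row 1: diag=6, rhs=21; c'=1/6, d'=7/2
row 2: denom=6−1·1/6=35/6; d'=(-21−1·7/2)/(35/6)=-21/5
back: M2=-21/5
back: M1=7/2−1/6·-21/5=21/5
M: M0=0, M1=21/5, M2=-21/5, M3=0
seg 0: a=4, c=M0/2=0, d=(M1−M0)/(6·2)=7/20, b=Δ0−h0·(2M0+M1)/6=-29/10
seg 1: a=1, c=M1/2=21/10, d=(M2−M1)/(6·1)=-7/5, b=Δ1−h1·(2M1+M2)/6=13/10
seg 2: a=3, c=M2/2=-21/10, d=(M3−M2)/(6·2)=7/20, b=Δ2−h2·(2M2+M3)/6=13/10
t_q=1 → seg 0, τ=1; S=4+-29/10·τ+0·τ²+7/20·τ³=29/20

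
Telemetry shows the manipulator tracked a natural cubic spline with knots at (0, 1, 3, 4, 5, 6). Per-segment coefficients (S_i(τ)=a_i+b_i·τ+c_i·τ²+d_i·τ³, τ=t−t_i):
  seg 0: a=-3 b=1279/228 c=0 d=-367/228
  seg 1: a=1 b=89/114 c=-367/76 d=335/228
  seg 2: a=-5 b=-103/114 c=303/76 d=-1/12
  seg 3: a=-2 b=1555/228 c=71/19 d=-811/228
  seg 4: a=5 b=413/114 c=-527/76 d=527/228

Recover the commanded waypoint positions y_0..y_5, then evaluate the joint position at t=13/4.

y_0 = S_0(0) = a_0 = -3
y_1 = S_1(0) = a_1 = 1
y_2 = S_2(0) = a_2 = -5
y_3 = S_3(0) = a_3 = -2
y_4 = S_4(0) = a_4 = 5
y_5 = S_4(1) = 4
t_q=13/4 is in segment 2 (τ=1/4); S_2(τ)=-24213/4864

y_0=-3 y_1=1 y_2=-5 y_3=-2 y_4=5 y_5=4
S(13/4) = -24213/4864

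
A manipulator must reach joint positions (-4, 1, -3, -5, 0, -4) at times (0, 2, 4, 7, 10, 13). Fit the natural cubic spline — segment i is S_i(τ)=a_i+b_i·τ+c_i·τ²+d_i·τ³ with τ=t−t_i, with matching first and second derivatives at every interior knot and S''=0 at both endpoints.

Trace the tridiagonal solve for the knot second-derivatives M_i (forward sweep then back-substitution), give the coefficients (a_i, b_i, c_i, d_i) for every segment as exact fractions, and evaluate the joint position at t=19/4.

  seg 0: a=-4 b=2912/783 c=0 d=-1909/6264
  seg 1: a=1 b=97/1566 c=-1909/1044 d=1249/3132
  seg 2: a=-3 b=-3863/1566 c=589/1044 d=337/28188
  seg 3: a=-5 b=3887/3132 c=526/783 d=-4979/28188
  seg 4: a=0 b=787/1566 c=-2875/3132 d=2875/28188
S(19/4) = -100841/22272

Δ: Δ0=5/2, Δ1=-2, Δ2=-2/3, Δ3=5/3, Δ4=-4/3
row 1: diag=8, rhs=-27; c'=1/4, d'=-27/8
row 2: denom=10−2·1/4=19/2; d'=(8−2·-27/8)/(19/2)=59/38
row 3: denom=12−3·6/19=210/19; d'=(14−3·59/38)/(210/19)=71/84
row 4: denom=12−3·19/70=783/70; d'=(-18−3·71/84)/(783/70)=-2875/1566
back: M4=-2875/1566
back: M3=71/84−19/70·-2875/1566=1052/783
back: M2=59/38−6/19·1052/783=589/522
back: M1=-27/8−1/4·589/522=-1909/522
M: M0=0, M1=-1909/522, M2=589/522, M3=1052/783, M4=-2875/1566, M5=0
seg 0: a=-4, c=M0/2=0, d=(M1−M0)/(6·2)=-1909/6264, b=Δ0−h0·(2M0+M1)/6=2912/783
seg 1: a=1, c=M1/2=-1909/1044, d=(M2−M1)/(6·2)=1249/3132, b=Δ1−h1·(2M1+M2)/6=97/1566
seg 2: a=-3, c=M2/2=589/1044, d=(M3−M2)/(6·3)=337/28188, b=Δ2−h2·(2M2+M3)/6=-3863/1566
seg 3: a=-5, c=M3/2=526/783, d=(M4−M3)/(6·3)=-4979/28188, b=Δ3−h3·(2M3+M4)/6=3887/3132
seg 4: a=0, c=M4/2=-2875/3132, d=(M5−M4)/(6·3)=2875/28188, b=Δ4−h4·(2M4+M5)/6=787/1566
t_q=19/4 → seg 2, τ=3/4; S=-3+-3863/1566·τ+589/1044·τ²+337/28188·τ³=-100841/22272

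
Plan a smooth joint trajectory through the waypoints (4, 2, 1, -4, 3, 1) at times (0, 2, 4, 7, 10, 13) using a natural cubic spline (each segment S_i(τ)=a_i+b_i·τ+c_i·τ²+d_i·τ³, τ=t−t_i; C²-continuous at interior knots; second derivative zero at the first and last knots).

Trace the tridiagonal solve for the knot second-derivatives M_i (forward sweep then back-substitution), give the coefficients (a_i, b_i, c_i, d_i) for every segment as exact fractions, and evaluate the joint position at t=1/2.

  seg 0: a=4 b=-332/261 c=0 d=71/1044
  seg 1: a=2 b=-119/261 c=71/174 d=-449/2088
  seg 2: a=1 b=-733/522 c=-307/348 d=2489/9396
  seg 3: a=-4 b=475/1044 c=392/261 d=-2743/9396
  seg 4: a=3 b=827/522 c=-1175/1044 d=1175/9396
S(1/2) = 9389/2784

Δ: Δ0=-1, Δ1=-1/2, Δ2=-5/3, Δ3=7/3, Δ4=-2/3
row 1: diag=8, rhs=3; c'=1/4, d'=3/8
row 2: denom=10−2·1/4=19/2; d'=(-7−2·3/8)/(19/2)=-31/38
row 3: denom=12−3·6/19=210/19; d'=(24−3·-31/38)/(210/19)=67/28
row 4: denom=12−3·19/70=783/70; d'=(-18−3·67/28)/(783/70)=-1175/522
back: M4=-1175/522
back: M3=67/28−19/70·-1175/522=784/261
back: M2=-31/38−6/19·784/261=-307/174
back: M1=3/8−1/4·-307/174=71/87
M: M0=0, M1=71/87, M2=-307/174, M3=784/261, M4=-1175/522, M5=0
seg 0: a=4, c=M0/2=0, d=(M1−M0)/(6·2)=71/1044, b=Δ0−h0·(2M0+M1)/6=-332/261
seg 1: a=2, c=M1/2=71/174, d=(M2−M1)/(6·2)=-449/2088, b=Δ1−h1·(2M1+M2)/6=-119/261
seg 2: a=1, c=M2/2=-307/348, d=(M3−M2)/(6·3)=2489/9396, b=Δ2−h2·(2M2+M3)/6=-733/522
seg 3: a=-4, c=M3/2=392/261, d=(M4−M3)/(6·3)=-2743/9396, b=Δ3−h3·(2M3+M4)/6=475/1044
seg 4: a=3, c=M4/2=-1175/1044, d=(M5−M4)/(6·3)=1175/9396, b=Δ4−h4·(2M4+M5)/6=827/522
t_q=1/2 → seg 0, τ=1/2; S=4+-332/261·τ+0·τ²+71/1044·τ³=9389/2784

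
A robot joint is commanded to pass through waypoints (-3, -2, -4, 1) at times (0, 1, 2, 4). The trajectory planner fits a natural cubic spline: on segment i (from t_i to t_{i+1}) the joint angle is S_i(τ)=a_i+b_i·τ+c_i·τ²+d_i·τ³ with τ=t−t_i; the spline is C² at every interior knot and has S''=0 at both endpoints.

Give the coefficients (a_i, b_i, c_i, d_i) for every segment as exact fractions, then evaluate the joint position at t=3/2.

Δ: Δ0=1, Δ1=-2, Δ2=5/2
row 1: diag=4, rhs=-18; c'=1/4, d'=-9/2
row 2: denom=6−1·1/4=23/4; d'=(27−1·-9/2)/(23/4)=126/23
back: M2=126/23
back: M1=-9/2−1/4·126/23=-135/23
M: M0=0, M1=-135/23, M2=126/23, M3=0
seg 0: a=-3, c=M0/2=0, d=(M1−M0)/(6·1)=-45/46, b=Δ0−h0·(2M0+M1)/6=91/46
seg 1: a=-2, c=M1/2=-135/46, d=(M2−M1)/(6·1)=87/46, b=Δ1−h1·(2M1+M2)/6=-22/23
seg 2: a=-4, c=M2/2=63/23, d=(M3−M2)/(6·2)=-21/46, b=Δ2−h2·(2M2+M3)/6=-53/46
t_q=3/2 → seg 1, τ=1/2; S=-2+-22/23·τ+-135/46·τ²+87/46·τ³=-1095/368

  seg 0: a=-3 b=91/46 c=0 d=-45/46
  seg 1: a=-2 b=-22/23 c=-135/46 d=87/46
  seg 2: a=-4 b=-53/46 c=63/23 d=-21/46
S(3/2) = -1095/368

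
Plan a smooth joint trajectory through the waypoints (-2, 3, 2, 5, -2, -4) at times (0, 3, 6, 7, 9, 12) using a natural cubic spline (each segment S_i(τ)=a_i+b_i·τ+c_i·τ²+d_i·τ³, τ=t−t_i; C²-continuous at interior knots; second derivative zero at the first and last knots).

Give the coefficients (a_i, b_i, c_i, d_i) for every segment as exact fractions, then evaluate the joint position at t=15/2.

Δ: Δ0=5/3, Δ1=-1/3, Δ2=3, Δ3=-7/2, Δ4=-2/3
row 1: diag=12, rhs=-12; c'=1/4, d'=-1
row 2: denom=8−3·1/4=29/4; d'=(20−3·-1)/(29/4)=92/29
row 3: denom=6−1·4/29=170/29; d'=(-39−1·92/29)/(170/29)=-1223/170
row 4: denom=10−2·29/85=792/85; d'=(17−2·-1223/170)/(792/85)=667/198
back: M4=667/198
back: M3=-1223/170−29/85·667/198=-826/99
back: M2=92/29−4/29·-826/99=428/99
back: M1=-1−1/4·428/99=-206/99
M: M0=0, M1=-206/99, M2=428/99, M3=-826/99, M4=667/198, M5=0
seg 0: a=-2, c=M0/2=0, d=(M1−M0)/(6·3)=-103/891, b=Δ0−h0·(2M0+M1)/6=268/99
seg 1: a=3, c=M1/2=-103/99, d=(M2−M1)/(6·3)=317/891, b=Δ1−h1·(2M1+M2)/6=-41/99
seg 2: a=2, c=M2/2=214/99, d=(M3−M2)/(6·1)=-19/9, b=Δ2−h2·(2M2+M3)/6=292/99
seg 3: a=5, c=M3/2=-413/99, d=(M4−M3)/(6·2)=773/792, b=Δ3−h3·(2M3+M4)/6=31/33
seg 4: a=-2, c=M4/2=667/396, d=(M5−M4)/(6·3)=-667/3564, b=Δ4−h4·(2M4+M5)/6=-799/198
t_q=15/2 → seg 3, τ=1/2; S=5+31/33·τ+-413/99·τ²+773/792·τ³=9607/2112

  seg 0: a=-2 b=268/99 c=0 d=-103/891
  seg 1: a=3 b=-41/99 c=-103/99 d=317/891
  seg 2: a=2 b=292/99 c=214/99 d=-19/9
  seg 3: a=5 b=31/33 c=-413/99 d=773/792
  seg 4: a=-2 b=-799/198 c=667/396 d=-667/3564
S(15/2) = 9607/2112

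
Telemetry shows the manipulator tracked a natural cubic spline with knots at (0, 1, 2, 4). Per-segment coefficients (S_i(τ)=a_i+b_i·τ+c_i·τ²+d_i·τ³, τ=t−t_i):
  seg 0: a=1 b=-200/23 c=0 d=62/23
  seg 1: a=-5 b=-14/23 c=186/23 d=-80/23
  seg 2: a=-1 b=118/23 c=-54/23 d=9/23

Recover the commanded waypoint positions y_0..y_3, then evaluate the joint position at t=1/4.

y_0=1 y_1=-5 y_2=-1 y_3=3
S(1/4) = -833/736

y_0 = S_0(0) = a_0 = 1
y_1 = S_1(0) = a_1 = -5
y_2 = S_2(0) = a_2 = -1
y_3 = S_2(2) = 3
t_q=1/4 is in segment 0 (τ=1/4); S_0(τ)=-833/736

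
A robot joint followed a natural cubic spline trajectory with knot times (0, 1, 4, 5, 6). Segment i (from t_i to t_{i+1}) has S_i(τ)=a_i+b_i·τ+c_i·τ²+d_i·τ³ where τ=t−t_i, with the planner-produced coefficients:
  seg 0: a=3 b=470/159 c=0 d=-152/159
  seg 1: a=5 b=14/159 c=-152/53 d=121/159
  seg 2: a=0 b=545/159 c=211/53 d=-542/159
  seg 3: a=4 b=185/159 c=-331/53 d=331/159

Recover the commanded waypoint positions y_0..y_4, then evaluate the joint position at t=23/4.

y_0=3 y_1=5 y_2=0 y_3=4 y_4=1
S(23/4) = 7591/3392

y_0 = S_0(0) = a_0 = 3
y_1 = S_1(0) = a_1 = 5
y_2 = S_2(0) = a_2 = 0
y_3 = S_3(0) = a_3 = 4
y_4 = S_3(1) = 1
t_q=23/4 is in segment 3 (τ=3/4); S_3(τ)=7591/3392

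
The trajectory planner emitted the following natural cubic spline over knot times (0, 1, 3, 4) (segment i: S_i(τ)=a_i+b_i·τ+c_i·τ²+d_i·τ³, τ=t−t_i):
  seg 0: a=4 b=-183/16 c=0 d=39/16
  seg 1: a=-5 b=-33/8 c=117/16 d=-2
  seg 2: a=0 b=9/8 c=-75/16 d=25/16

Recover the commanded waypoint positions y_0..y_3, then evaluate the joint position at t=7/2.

y_0 = S_0(0) = a_0 = 4
y_1 = S_1(0) = a_1 = -5
y_2 = S_2(0) = a_2 = 0
y_3 = S_2(1) = -2
t_q=7/2 is in segment 2 (τ=1/2); S_2(τ)=-53/128

y_0=4 y_1=-5 y_2=0 y_3=-2
S(7/2) = -53/128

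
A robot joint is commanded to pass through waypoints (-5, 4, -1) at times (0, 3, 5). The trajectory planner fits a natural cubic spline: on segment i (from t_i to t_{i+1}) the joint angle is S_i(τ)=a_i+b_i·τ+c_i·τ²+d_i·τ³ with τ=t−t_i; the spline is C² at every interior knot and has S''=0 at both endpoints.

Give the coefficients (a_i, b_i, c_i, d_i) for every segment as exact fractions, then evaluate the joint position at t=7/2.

Δ: Δ0=3, Δ1=-5/2
row 1: diag=10, rhs=-33; c'=1/5, d'=-33/10
back: M1=-33/10
M: M0=0, M1=-33/10, M2=0
seg 0: a=-5, c=M0/2=0, d=(M1−M0)/(6·3)=-11/60, b=Δ0−h0·(2M0+M1)/6=93/20
seg 1: a=4, c=M1/2=-33/20, d=(M2−M1)/(6·2)=11/40, b=Δ1−h1·(2M1+M2)/6=-3/10
t_q=7/2 → seg 1, τ=1/2; S=4+-3/10·τ+-33/20·τ²+11/40·τ³=1111/320

  seg 0: a=-5 b=93/20 c=0 d=-11/60
  seg 1: a=4 b=-3/10 c=-33/20 d=11/40
S(7/2) = 1111/320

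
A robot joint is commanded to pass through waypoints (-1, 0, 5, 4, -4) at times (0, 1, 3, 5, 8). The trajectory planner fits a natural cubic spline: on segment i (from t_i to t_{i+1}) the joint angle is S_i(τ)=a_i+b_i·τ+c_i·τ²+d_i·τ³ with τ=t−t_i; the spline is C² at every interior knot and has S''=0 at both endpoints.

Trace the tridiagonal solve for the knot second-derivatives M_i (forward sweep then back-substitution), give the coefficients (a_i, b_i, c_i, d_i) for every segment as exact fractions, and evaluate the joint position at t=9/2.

  seg 0: a=-1 b=47/78 c=0 d=31/78
  seg 1: a=0 b=70/39 c=31/26 d=-131/312
  seg 2: a=5 b=119/78 c=-69/52 d=49/312
  seg 3: a=4 b=-74/39 c=-5/13 d=5/117
S(9/2) = 4021/832

Δ: Δ0=1, Δ1=5/2, Δ2=-1/2, Δ3=-8/3
row 1: diag=6, rhs=9; c'=1/3, d'=3/2
row 2: denom=8−2·1/3=22/3; d'=(-18−2·3/2)/(22/3)=-63/22
row 3: denom=10−2·3/11=104/11; d'=(-13−2·-63/22)/(104/11)=-10/13
back: M3=-10/13
back: M2=-63/22−3/11·-10/13=-69/26
back: M1=3/2−1/3·-69/26=31/13
M: M0=0, M1=31/13, M2=-69/26, M3=-10/13, M4=0
seg 0: a=-1, c=M0/2=0, d=(M1−M0)/(6·1)=31/78, b=Δ0−h0·(2M0+M1)/6=47/78
seg 1: a=0, c=M1/2=31/26, d=(M2−M1)/(6·2)=-131/312, b=Δ1−h1·(2M1+M2)/6=70/39
seg 2: a=5, c=M2/2=-69/52, d=(M3−M2)/(6·2)=49/312, b=Δ2−h2·(2M2+M3)/6=119/78
seg 3: a=4, c=M3/2=-5/13, d=(M4−M3)/(6·3)=5/117, b=Δ3−h3·(2M3+M4)/6=-74/39
t_q=9/2 → seg 2, τ=3/2; S=5+119/78·τ+-69/52·τ²+49/312·τ³=4021/832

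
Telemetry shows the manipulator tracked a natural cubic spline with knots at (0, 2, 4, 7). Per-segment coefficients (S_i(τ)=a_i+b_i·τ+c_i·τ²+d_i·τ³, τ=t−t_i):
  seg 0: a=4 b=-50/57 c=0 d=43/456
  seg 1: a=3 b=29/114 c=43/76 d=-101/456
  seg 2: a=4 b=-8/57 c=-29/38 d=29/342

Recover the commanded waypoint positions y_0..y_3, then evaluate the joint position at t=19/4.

y_0 = S_0(0) = a_0 = 4
y_1 = S_1(0) = a_1 = 3
y_2 = S_2(0) = a_2 = 4
y_3 = S_2(3) = -1
t_q=19/4 is in segment 2 (τ=3/4); S_2(τ)=8515/2432

y_0=4 y_1=3 y_2=4 y_3=-1
S(19/4) = 8515/2432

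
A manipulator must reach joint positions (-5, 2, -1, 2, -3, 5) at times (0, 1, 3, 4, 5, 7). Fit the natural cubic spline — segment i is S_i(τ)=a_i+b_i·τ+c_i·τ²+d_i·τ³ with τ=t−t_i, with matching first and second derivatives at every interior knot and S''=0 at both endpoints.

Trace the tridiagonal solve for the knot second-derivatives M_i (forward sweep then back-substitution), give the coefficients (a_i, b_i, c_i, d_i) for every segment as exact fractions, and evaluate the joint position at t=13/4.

Δ: Δ0=7, Δ1=-3/2, Δ2=3, Δ3=-5, Δ4=4
row 1: diag=6, rhs=-51; c'=1/3, d'=-17/2
row 2: denom=6−2·1/3=16/3; d'=(27−2·-17/2)/(16/3)=33/4
row 3: denom=4−1·3/16=61/16; d'=(-48−1·33/4)/(61/16)=-900/61
row 4: denom=6−1·16/61=350/61; d'=(54−1·-900/61)/(350/61)=2097/175
back: M4=2097/175
back: M3=-900/61−16/61·2097/175=-3132/175
back: M2=33/4−3/16·-3132/175=2031/175
back: M1=-17/2−1/3·2031/175=-4329/350
M: M0=0, M1=-4329/350, M2=2031/175, M3=-3132/175, M4=2097/175, M5=0
seg 0: a=-5, c=M0/2=0, d=(M1−M0)/(6·1)=-1443/700, b=Δ0−h0·(2M0+M1)/6=6343/700
seg 1: a=2, c=M1/2=-4329/700, d=(M2−M1)/(6·2)=2797/1400, b=Δ1−h1·(2M1+M2)/6=1007/350
seg 2: a=-1, c=M2/2=2031/350, d=(M3−M2)/(6·1)=-1721/350, b=Δ2−h2·(2M2+M3)/6=74/35
seg 3: a=2, c=M3/2=-1566/175, d=(M4−M3)/(6·1)=249/50, b=Δ3−h3·(2M3+M4)/6=-361/350
seg 4: a=-3, c=M4/2=2097/350, d=(M5−M4)/(6·2)=-699/700, b=Δ4−h4·(2M4+M5)/6=-698/175
t_q=13/4 → seg 2, τ=1/4; S=-1+74/35·τ+2031/350·τ²+-1721/350·τ³=-4157/22400

  seg 0: a=-5 b=6343/700 c=0 d=-1443/700
  seg 1: a=2 b=1007/350 c=-4329/700 d=2797/1400
  seg 2: a=-1 b=74/35 c=2031/350 d=-1721/350
  seg 3: a=2 b=-361/350 c=-1566/175 d=249/50
  seg 4: a=-3 b=-698/175 c=2097/350 d=-699/700
S(13/4) = -4157/22400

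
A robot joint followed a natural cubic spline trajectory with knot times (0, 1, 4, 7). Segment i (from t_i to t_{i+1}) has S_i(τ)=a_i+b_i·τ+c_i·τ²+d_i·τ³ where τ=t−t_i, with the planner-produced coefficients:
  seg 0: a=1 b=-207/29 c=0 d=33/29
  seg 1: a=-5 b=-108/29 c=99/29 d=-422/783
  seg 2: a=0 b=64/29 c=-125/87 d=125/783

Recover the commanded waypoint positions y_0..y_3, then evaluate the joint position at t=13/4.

y_0=1 y_1=-5 y_2=0 y_3=-2
S(13/4) = -2075/928

y_0 = S_0(0) = a_0 = 1
y_1 = S_1(0) = a_1 = -5
y_2 = S_2(0) = a_2 = 0
y_3 = S_2(3) = -2
t_q=13/4 is in segment 1 (τ=9/4); S_1(τ)=-2075/928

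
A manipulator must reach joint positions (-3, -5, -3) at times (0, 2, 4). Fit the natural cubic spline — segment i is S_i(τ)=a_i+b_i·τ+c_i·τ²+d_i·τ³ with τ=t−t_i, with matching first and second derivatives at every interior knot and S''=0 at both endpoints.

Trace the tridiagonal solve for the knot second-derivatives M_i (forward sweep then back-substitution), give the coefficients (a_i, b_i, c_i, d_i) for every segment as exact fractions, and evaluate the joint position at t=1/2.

Δ: Δ0=-1, Δ1=1
row 1: diag=8, rhs=12; c'=1/4, d'=3/2
back: M1=3/2
M: M0=0, M1=3/2, M2=0
seg 0: a=-3, c=M0/2=0, d=(M1−M0)/(6·2)=1/8, b=Δ0−h0·(2M0+M1)/6=-3/2
seg 1: a=-5, c=M1/2=3/4, d=(M2−M1)/(6·2)=-1/8, b=Δ1−h1·(2M1+M2)/6=0
t_q=1/2 → seg 0, τ=1/2; S=-3+-3/2·τ+0·τ²+1/8·τ³=-239/64

  seg 0: a=-3 b=-3/2 c=0 d=1/8
  seg 1: a=-5 b=0 c=3/4 d=-1/8
S(1/2) = -239/64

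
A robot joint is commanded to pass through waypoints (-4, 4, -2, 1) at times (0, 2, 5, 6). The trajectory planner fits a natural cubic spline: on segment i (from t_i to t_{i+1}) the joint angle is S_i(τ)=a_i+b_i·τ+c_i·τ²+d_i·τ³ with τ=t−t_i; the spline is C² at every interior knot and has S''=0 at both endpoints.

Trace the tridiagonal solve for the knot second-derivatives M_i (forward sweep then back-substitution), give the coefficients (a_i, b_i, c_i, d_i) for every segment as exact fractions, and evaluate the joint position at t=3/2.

Δ: Δ0=4, Δ1=-2, Δ2=3
row 1: diag=10, rhs=-36; c'=3/10, d'=-18/5
row 2: denom=8−3·3/10=71/10; d'=(30−3·-18/5)/(71/10)=408/71
back: M2=408/71
back: M1=-18/5−3/10·408/71=-378/71
M: M0=0, M1=-378/71, M2=408/71, M3=0
seg 0: a=-4, c=M0/2=0, d=(M1−M0)/(6·2)=-63/142, b=Δ0−h0·(2M0+M1)/6=410/71
seg 1: a=4, c=M1/2=-189/71, d=(M2−M1)/(6·3)=131/213, b=Δ1−h1·(2M1+M2)/6=32/71
seg 2: a=-2, c=M2/2=204/71, d=(M3−M2)/(6·1)=-68/71, b=Δ2−h2·(2M2+M3)/6=77/71
t_q=3/2 → seg 0, τ=3/2; S=-4+410/71·τ+0·τ²+-63/142·τ³=3595/1136

  seg 0: a=-4 b=410/71 c=0 d=-63/142
  seg 1: a=4 b=32/71 c=-189/71 d=131/213
  seg 2: a=-2 b=77/71 c=204/71 d=-68/71
S(3/2) = 3595/1136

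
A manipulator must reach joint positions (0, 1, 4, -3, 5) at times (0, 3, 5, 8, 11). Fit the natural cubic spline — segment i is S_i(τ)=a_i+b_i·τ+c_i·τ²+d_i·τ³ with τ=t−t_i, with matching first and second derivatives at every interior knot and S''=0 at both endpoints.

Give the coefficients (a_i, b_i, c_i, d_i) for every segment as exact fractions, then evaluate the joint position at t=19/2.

  seg 0: a=0 b=-89/236 c=0 d=503/6372
  seg 1: a=1 b=207/118 c=503/708 d=-593/1416
  seg 2: a=4 b=-76/177 c=-319/177 d=620/1593
  seg 3: a=-3 b=-130/177 c=301/177 d=-301/1593
S(19/2) = -431/472

Δ: Δ0=1/3, Δ1=3/2, Δ2=-7/3, Δ3=8/3
row 1: diag=10, rhs=7; c'=1/5, d'=7/10
row 2: denom=10−2·1/5=48/5; d'=(-23−2·7/10)/(48/5)=-61/24
row 3: denom=12−3·5/16=177/16; d'=(30−3·-61/24)/(177/16)=602/177
back: M3=602/177
back: M2=-61/24−5/16·602/177=-638/177
back: M1=7/10−1/5·-638/177=503/354
M: M0=0, M1=503/354, M2=-638/177, M3=602/177, M4=0
seg 0: a=0, c=M0/2=0, d=(M1−M0)/(6·3)=503/6372, b=Δ0−h0·(2M0+M1)/6=-89/236
seg 1: a=1, c=M1/2=503/708, d=(M2−M1)/(6·2)=-593/1416, b=Δ1−h1·(2M1+M2)/6=207/118
seg 2: a=4, c=M2/2=-319/177, d=(M3−M2)/(6·3)=620/1593, b=Δ2−h2·(2M2+M3)/6=-76/177
seg 3: a=-3, c=M3/2=301/177, d=(M4−M3)/(6·3)=-301/1593, b=Δ3−h3·(2M3+M4)/6=-130/177
t_q=19/2 → seg 3, τ=3/2; S=-3+-130/177·τ+301/177·τ²+-301/1593·τ³=-431/472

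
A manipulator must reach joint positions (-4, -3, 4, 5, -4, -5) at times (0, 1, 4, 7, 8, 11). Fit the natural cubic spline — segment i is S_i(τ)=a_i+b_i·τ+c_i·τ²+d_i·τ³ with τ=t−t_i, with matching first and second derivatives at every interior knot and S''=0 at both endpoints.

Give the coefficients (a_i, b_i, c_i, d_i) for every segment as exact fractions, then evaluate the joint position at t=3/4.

Δ: Δ0=1, Δ1=7/3, Δ2=1/3, Δ3=-9, Δ4=-1/3
row 1: diag=8, rhs=8; c'=3/8, d'=1
row 2: denom=12−3·3/8=87/8; d'=(-12−3·1)/(87/8)=-40/29
row 3: denom=8−3·8/29=208/29; d'=(-56−3·-40/29)/(208/29)=-94/13
row 4: denom=8−1·29/208=1635/208; d'=(52−1·-94/13)/(1635/208)=2464/327
back: M4=2464/327
back: M3=-94/13−29/208·2464/327=-2708/327
back: M2=-40/29−8/29·-2708/327=296/327
back: M1=1−3/8·296/327=72/109
M: M0=0, M1=72/109, M2=296/327, M3=-2708/327, M4=2464/327, M5=0
seg 0: a=-4, c=M0/2=0, d=(M1−M0)/(6·1)=12/109, b=Δ0−h0·(2M0+M1)/6=97/109
seg 1: a=-3, c=M1/2=36/109, d=(M2−M1)/(6·3)=40/2943, b=Δ1−h1·(2M1+M2)/6=133/109
seg 2: a=4, c=M2/2=148/327, d=(M3−M2)/(6·3)=-1502/2943, b=Δ2−h2·(2M2+M3)/6=389/109
seg 3: a=5, c=M3/2=-1354/327, d=(M4−M3)/(6·1)=862/327, b=Δ3−h3·(2M3+M4)/6=-817/109
seg 4: a=-4, c=M4/2=1232/327, d=(M5−M4)/(6·3)=-1232/2943, b=Δ4−h4·(2M4+M5)/6=-2573/327
t_q=3/4 → seg 0, τ=3/4; S=-4+97/109·τ+0·τ²+12/109·τ³=-5731/1744

  seg 0: a=-4 b=97/109 c=0 d=12/109
  seg 1: a=-3 b=133/109 c=36/109 d=40/2943
  seg 2: a=4 b=389/109 c=148/327 d=-1502/2943
  seg 3: a=5 b=-817/109 c=-1354/327 d=862/327
  seg 4: a=-4 b=-2573/327 c=1232/327 d=-1232/2943
S(3/4) = -5731/1744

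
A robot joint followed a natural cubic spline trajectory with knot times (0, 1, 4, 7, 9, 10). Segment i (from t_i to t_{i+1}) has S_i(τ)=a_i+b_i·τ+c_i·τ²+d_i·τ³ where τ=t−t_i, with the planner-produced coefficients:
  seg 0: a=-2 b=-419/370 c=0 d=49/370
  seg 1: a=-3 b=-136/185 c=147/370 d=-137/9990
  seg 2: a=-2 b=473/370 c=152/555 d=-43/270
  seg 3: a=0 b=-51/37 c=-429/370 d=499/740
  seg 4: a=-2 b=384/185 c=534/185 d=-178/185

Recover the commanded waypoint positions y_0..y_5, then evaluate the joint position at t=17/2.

y_0 = S_0(0) = a_0 = -2
y_1 = S_1(0) = a_1 = -3
y_2 = S_2(0) = a_2 = -2
y_3 = S_3(0) = a_3 = 0
y_4 = S_4(0) = a_4 = -2
y_5 = S_4(1) = 2
t_q=17/2 is in segment 3 (τ=3/2); S_3(τ)=-14211/5920

y_0=-2 y_1=-3 y_2=-2 y_3=0 y_4=-2 y_5=2
S(17/2) = -14211/5920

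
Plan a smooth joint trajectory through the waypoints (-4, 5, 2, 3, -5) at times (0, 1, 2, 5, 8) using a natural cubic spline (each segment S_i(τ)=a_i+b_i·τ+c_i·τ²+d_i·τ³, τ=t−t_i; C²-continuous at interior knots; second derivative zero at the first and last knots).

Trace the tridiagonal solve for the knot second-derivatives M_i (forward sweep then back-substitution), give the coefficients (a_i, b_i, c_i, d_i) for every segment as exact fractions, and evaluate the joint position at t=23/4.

Δ: Δ0=9, Δ1=-3, Δ2=1/3, Δ3=-8/3
row 1: diag=4, rhs=-72; c'=1/4, d'=-18
row 2: denom=8−1·1/4=31/4; d'=(20−1·-18)/(31/4)=152/31
row 3: denom=12−3·12/31=336/31; d'=(-18−3·152/31)/(336/31)=-169/56
back: M3=-169/56
back: M2=152/31−12/31·-169/56=85/14
back: M1=-18−1/4·85/14=-1093/56
M: M0=0, M1=-1093/56, M2=85/14, M3=-169/56, M4=0
seg 0: a=-4, c=M0/2=0, d=(M1−M0)/(6·1)=-1093/336, b=Δ0−h0·(2M0+M1)/6=4117/336
seg 1: a=5, c=M1/2=-1093/112, d=(M2−M1)/(6·1)=1433/336, b=Δ1−h1·(2M1+M2)/6=419/168
seg 2: a=2, c=M2/2=85/28, d=(M3−M2)/(6·3)=-509/1008, b=Δ2−h2·(2M2+M3)/6=-203/48
seg 3: a=3, c=M3/2=-169/112, d=(M4−M3)/(6·3)=169/1008, b=Δ3−h3·(2M3+M4)/6=59/168
t_q=23/4 → seg 3, τ=3/4; S=3+59/168·τ+-169/112·τ²+169/1008·τ³=2545/1024

  seg 0: a=-4 b=4117/336 c=0 d=-1093/336
  seg 1: a=5 b=419/168 c=-1093/112 d=1433/336
  seg 2: a=2 b=-203/48 c=85/28 d=-509/1008
  seg 3: a=3 b=59/168 c=-169/112 d=169/1008
S(23/4) = 2545/1024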